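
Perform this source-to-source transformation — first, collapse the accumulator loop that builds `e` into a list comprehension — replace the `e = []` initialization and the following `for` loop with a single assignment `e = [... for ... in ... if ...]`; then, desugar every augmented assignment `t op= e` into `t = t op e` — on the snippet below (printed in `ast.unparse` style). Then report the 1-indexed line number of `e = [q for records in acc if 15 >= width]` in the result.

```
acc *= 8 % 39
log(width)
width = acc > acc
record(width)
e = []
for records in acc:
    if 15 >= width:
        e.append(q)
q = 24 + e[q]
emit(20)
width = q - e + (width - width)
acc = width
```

Transformed code:
acc = acc * (8 % 39)
log(width)
width = acc > acc
record(width)
e = [q for records in acc if 15 >= width]
q = 24 + e[q]
emit(20)
width = q - e + (width - width)
acc = width

5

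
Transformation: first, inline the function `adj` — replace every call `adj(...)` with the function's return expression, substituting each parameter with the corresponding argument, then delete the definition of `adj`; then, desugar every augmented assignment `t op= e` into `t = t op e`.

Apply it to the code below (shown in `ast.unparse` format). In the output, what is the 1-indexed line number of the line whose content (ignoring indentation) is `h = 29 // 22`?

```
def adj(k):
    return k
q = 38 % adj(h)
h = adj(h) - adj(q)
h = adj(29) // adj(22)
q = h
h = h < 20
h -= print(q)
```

Transformed code:
q = 38 % h
h = h - q
h = 29 // 22
q = h
h = h < 20
h = h - print(q)

3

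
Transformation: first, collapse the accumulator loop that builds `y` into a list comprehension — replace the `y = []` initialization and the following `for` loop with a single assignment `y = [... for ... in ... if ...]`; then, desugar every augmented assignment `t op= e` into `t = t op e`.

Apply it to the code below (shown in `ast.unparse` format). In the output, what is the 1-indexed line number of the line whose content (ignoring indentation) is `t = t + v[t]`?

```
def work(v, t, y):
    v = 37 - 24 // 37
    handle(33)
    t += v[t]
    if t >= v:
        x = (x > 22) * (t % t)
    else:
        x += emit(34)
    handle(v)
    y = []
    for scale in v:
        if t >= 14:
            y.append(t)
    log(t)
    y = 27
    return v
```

4

Transformed code:
def work(v, t, y):
    v = 37 - 24 // 37
    handle(33)
    t = t + v[t]
    if t >= v:
        x = (x > 22) * (t % t)
    else:
        x = x + emit(34)
    handle(v)
    y = [t for scale in v if t >= 14]
    log(t)
    y = 27
    return v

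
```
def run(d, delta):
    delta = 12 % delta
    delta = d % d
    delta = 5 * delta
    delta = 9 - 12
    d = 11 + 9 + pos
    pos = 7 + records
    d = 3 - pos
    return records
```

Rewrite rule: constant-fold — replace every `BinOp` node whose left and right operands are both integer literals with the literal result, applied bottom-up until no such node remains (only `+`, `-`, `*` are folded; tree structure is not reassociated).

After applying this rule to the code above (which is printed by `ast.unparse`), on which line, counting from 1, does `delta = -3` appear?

5

Transformed code:
def run(d, delta):
    delta = 12 % delta
    delta = d % d
    delta = 5 * delta
    delta = -3
    d = 20 + pos
    pos = 7 + records
    d = 3 - pos
    return records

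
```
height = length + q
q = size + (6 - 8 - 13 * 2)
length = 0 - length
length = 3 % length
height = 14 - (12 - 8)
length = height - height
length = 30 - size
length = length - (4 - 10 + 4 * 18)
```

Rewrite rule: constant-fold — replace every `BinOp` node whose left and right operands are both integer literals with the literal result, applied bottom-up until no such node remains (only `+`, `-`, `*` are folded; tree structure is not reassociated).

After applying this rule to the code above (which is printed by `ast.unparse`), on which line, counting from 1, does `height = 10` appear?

Transformed code:
height = length + q
q = size + -28
length = 0 - length
length = 3 % length
height = 10
length = height - height
length = 30 - size
length = length - 66

5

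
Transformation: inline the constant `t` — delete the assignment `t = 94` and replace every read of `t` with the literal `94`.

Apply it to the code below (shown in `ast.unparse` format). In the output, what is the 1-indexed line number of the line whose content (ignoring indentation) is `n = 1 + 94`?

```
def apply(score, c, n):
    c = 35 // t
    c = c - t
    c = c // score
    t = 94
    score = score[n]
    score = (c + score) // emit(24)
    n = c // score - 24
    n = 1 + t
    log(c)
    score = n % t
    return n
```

8

Transformed code:
def apply(score, c, n):
    c = 35 // 94
    c = c - 94
    c = c // score
    score = score[n]
    score = (c + score) // emit(24)
    n = c // score - 24
    n = 1 + 94
    log(c)
    score = n % 94
    return n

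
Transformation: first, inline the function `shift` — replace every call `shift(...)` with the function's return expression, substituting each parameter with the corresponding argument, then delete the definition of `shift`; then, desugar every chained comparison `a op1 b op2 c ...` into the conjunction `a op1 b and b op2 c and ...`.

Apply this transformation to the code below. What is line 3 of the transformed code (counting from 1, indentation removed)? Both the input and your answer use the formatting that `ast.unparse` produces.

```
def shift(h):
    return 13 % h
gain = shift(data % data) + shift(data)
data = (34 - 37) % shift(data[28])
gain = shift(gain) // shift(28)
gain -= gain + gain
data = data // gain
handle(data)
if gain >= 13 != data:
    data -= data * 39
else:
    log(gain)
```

Transformed code:
gain = 13 % (data % data) + 13 % data
data = (34 - 37) % (13 % data[28])
gain = 13 % gain // (13 % 28)
gain -= gain + gain
data = data // gain
handle(data)
if gain >= 13 and 13 != data:
    data -= data * 39
else:
    log(gain)

gain = 13 % gain // (13 % 28)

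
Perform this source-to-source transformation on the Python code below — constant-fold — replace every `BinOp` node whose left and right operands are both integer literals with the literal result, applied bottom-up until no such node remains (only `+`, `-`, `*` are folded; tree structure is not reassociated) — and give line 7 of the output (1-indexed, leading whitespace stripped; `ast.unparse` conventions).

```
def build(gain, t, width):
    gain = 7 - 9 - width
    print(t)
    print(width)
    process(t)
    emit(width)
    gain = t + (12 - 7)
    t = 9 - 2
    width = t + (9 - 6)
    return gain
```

Transformed code:
def build(gain, t, width):
    gain = -2 - width
    print(t)
    print(width)
    process(t)
    emit(width)
    gain = t + 5
    t = 7
    width = t + 3
    return gain

gain = t + 5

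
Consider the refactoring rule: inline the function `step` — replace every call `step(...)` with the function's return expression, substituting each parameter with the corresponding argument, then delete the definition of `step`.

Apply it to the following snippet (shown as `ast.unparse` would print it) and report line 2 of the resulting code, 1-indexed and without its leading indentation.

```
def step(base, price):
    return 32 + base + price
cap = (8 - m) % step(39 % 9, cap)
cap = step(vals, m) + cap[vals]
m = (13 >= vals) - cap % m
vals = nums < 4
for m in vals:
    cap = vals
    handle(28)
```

cap = 32 + vals + m + cap[vals]

Transformed code:
cap = (8 - m) % (32 + 39 % 9 + cap)
cap = 32 + vals + m + cap[vals]
m = (13 >= vals) - cap % m
vals = nums < 4
for m in vals:
    cap = vals
    handle(28)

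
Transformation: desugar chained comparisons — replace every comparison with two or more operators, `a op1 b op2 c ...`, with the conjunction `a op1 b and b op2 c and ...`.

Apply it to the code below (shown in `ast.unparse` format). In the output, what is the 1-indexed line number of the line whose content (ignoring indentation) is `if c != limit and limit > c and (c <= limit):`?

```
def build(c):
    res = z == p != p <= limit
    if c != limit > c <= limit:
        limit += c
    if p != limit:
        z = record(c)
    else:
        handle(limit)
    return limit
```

3

Transformed code:
def build(c):
    res = z == p and p != p and (p <= limit)
    if c != limit and limit > c and (c <= limit):
        limit += c
    if p != limit:
        z = record(c)
    else:
        handle(limit)
    return limit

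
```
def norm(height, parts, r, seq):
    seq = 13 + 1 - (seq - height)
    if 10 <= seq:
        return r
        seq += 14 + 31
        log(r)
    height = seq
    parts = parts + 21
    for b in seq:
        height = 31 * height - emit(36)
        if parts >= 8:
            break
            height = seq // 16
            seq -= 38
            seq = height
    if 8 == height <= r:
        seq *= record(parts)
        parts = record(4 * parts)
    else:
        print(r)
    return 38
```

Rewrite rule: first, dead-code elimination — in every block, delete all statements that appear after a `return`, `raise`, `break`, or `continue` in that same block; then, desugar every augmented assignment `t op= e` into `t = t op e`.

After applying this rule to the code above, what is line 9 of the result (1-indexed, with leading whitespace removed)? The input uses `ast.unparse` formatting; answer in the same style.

Transformed code:
def norm(height, parts, r, seq):
    seq = 13 + 1 - (seq - height)
    if 10 <= seq:
        return r
    height = seq
    parts = parts + 21
    for b in seq:
        height = 31 * height - emit(36)
        if parts >= 8:
            break
    if 8 == height <= r:
        seq = seq * record(parts)
        parts = record(4 * parts)
    else:
        print(r)
    return 38

if parts >= 8:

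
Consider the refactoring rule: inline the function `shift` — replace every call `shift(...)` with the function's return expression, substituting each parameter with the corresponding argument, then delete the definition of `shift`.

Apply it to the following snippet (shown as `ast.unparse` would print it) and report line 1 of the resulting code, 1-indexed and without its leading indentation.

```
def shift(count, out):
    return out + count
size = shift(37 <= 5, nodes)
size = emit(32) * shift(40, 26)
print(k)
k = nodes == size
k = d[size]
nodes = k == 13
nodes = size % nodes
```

size = nodes + (37 <= 5)

Transformed code:
size = nodes + (37 <= 5)
size = emit(32) * (26 + 40)
print(k)
k = nodes == size
k = d[size]
nodes = k == 13
nodes = size % nodes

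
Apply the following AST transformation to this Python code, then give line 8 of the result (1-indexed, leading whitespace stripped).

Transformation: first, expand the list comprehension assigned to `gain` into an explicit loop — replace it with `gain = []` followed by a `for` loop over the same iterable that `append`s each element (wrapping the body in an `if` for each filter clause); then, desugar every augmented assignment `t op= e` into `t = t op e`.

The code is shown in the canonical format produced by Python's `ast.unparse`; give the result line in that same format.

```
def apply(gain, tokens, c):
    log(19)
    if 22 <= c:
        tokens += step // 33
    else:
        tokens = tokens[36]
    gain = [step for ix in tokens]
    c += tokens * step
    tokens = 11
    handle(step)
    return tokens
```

for ix in tokens:

Transformed code:
def apply(gain, tokens, c):
    log(19)
    if 22 <= c:
        tokens = tokens + step // 33
    else:
        tokens = tokens[36]
    gain = []
    for ix in tokens:
        gain.append(step)
    c = c + tokens * step
    tokens = 11
    handle(step)
    return tokens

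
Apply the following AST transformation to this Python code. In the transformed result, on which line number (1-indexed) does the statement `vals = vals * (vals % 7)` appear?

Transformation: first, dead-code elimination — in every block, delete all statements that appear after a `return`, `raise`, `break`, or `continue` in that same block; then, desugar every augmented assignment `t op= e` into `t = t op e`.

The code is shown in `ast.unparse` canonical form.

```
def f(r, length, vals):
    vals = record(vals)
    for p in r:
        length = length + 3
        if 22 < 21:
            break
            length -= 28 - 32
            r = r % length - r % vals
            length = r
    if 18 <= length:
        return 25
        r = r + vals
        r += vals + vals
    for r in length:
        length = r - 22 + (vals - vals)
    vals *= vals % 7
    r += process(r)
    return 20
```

Transformed code:
def f(r, length, vals):
    vals = record(vals)
    for p in r:
        length = length + 3
        if 22 < 21:
            break
    if 18 <= length:
        return 25
    for r in length:
        length = r - 22 + (vals - vals)
    vals = vals * (vals % 7)
    r = r + process(r)
    return 20

11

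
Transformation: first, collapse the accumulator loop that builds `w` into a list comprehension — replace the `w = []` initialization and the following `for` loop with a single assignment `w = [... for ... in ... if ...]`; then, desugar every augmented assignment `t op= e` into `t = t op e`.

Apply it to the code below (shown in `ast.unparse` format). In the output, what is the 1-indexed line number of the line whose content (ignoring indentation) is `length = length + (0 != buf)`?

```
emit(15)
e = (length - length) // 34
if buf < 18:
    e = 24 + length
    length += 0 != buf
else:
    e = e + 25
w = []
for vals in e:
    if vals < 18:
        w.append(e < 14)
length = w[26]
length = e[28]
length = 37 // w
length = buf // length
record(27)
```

5

Transformed code:
emit(15)
e = (length - length) // 34
if buf < 18:
    e = 24 + length
    length = length + (0 != buf)
else:
    e = e + 25
w = [e < 14 for vals in e if vals < 18]
length = w[26]
length = e[28]
length = 37 // w
length = buf // length
record(27)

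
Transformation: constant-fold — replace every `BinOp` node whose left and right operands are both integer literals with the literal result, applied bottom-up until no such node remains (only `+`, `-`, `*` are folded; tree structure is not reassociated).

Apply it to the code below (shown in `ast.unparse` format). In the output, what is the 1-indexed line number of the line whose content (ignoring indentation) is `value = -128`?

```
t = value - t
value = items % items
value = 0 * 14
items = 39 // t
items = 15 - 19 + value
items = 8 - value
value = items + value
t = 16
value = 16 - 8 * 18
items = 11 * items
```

9

Transformed code:
t = value - t
value = items % items
value = 0
items = 39 // t
items = -4 + value
items = 8 - value
value = items + value
t = 16
value = -128
items = 11 * items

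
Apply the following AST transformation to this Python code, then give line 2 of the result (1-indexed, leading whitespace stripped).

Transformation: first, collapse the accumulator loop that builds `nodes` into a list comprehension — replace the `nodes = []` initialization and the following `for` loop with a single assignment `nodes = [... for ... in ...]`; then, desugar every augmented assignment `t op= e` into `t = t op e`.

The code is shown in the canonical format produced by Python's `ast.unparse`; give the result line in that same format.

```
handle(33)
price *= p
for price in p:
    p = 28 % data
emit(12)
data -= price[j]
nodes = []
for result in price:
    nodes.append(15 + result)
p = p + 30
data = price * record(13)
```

Transformed code:
handle(33)
price = price * p
for price in p:
    p = 28 % data
emit(12)
data = data - price[j]
nodes = [15 + result for result in price]
p = p + 30
data = price * record(13)

price = price * p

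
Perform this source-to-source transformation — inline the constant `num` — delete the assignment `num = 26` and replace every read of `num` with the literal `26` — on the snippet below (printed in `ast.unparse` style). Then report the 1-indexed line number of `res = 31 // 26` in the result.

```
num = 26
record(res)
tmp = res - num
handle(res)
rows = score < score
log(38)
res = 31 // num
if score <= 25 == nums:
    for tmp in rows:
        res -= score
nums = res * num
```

Transformed code:
record(res)
tmp = res - 26
handle(res)
rows = score < score
log(38)
res = 31 // 26
if score <= 25 == nums:
    for tmp in rows:
        res -= score
nums = res * 26

6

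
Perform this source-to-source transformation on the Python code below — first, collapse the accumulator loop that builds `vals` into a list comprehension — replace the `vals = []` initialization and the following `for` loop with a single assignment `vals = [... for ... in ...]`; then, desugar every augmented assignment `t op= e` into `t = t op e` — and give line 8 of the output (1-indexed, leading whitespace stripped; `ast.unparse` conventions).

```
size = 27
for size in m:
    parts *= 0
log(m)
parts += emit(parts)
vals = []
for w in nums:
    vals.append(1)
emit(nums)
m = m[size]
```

m = m[size]

Transformed code:
size = 27
for size in m:
    parts = parts * 0
log(m)
parts = parts + emit(parts)
vals = [1 for w in nums]
emit(nums)
m = m[size]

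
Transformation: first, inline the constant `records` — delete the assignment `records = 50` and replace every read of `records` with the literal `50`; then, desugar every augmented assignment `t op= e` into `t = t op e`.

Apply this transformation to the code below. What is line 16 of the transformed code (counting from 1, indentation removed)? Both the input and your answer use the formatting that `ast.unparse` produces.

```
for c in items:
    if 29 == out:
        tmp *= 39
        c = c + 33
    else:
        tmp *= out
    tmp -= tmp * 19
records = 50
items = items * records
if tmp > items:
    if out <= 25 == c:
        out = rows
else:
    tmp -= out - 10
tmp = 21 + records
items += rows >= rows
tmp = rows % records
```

tmp = rows % 50

Transformed code:
for c in items:
    if 29 == out:
        tmp = tmp * 39
        c = c + 33
    else:
        tmp = tmp * out
    tmp = tmp - tmp * 19
items = items * 50
if tmp > items:
    if out <= 25 == c:
        out = rows
else:
    tmp = tmp - (out - 10)
tmp = 21 + 50
items = items + (rows >= rows)
tmp = rows % 50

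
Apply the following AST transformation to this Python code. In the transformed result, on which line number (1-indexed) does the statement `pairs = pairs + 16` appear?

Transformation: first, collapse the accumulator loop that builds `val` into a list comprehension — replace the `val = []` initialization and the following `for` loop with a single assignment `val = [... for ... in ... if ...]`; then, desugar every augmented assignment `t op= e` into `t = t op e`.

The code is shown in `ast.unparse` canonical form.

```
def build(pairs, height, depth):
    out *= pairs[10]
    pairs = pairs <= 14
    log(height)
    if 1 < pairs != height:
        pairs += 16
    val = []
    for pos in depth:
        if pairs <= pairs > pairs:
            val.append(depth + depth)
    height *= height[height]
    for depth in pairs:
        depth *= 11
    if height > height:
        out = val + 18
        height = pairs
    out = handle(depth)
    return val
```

Transformed code:
def build(pairs, height, depth):
    out = out * pairs[10]
    pairs = pairs <= 14
    log(height)
    if 1 < pairs != height:
        pairs = pairs + 16
    val = [depth + depth for pos in depth if pairs <= pairs > pairs]
    height = height * height[height]
    for depth in pairs:
        depth = depth * 11
    if height > height:
        out = val + 18
        height = pairs
    out = handle(depth)
    return val

6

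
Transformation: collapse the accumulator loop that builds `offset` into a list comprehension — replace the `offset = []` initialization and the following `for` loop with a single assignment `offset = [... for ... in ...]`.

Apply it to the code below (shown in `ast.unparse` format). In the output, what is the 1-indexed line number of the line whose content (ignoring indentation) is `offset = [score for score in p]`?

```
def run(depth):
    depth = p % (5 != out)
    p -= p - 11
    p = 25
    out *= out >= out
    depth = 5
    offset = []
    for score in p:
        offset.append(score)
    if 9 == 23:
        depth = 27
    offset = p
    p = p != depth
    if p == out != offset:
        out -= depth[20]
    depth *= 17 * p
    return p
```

7

Transformed code:
def run(depth):
    depth = p % (5 != out)
    p -= p - 11
    p = 25
    out *= out >= out
    depth = 5
    offset = [score for score in p]
    if 9 == 23:
        depth = 27
    offset = p
    p = p != depth
    if p == out != offset:
        out -= depth[20]
    depth *= 17 * p
    return p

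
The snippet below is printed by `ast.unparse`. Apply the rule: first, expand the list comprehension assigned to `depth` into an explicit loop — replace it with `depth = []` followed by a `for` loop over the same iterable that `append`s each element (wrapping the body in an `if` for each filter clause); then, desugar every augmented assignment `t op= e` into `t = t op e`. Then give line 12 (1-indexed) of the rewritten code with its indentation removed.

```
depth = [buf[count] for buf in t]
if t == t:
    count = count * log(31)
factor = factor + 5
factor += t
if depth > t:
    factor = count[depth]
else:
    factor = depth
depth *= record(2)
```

Transformed code:
depth = []
for buf in t:
    depth.append(buf[count])
if t == t:
    count = count * log(31)
factor = factor + 5
factor = factor + t
if depth > t:
    factor = count[depth]
else:
    factor = depth
depth = depth * record(2)

depth = depth * record(2)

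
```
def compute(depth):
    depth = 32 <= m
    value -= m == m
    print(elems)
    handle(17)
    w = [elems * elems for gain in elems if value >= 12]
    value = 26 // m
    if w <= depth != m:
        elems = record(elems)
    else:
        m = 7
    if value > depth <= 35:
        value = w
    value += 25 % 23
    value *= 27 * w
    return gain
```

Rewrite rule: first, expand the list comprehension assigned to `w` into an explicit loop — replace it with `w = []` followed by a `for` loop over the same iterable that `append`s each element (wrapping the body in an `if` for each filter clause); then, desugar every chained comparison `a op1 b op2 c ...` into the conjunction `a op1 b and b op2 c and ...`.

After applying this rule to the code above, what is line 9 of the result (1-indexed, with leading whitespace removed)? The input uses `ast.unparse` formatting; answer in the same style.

w.append(elems * elems)

Transformed code:
def compute(depth):
    depth = 32 <= m
    value -= m == m
    print(elems)
    handle(17)
    w = []
    for gain in elems:
        if value >= 12:
            w.append(elems * elems)
    value = 26 // m
    if w <= depth and depth != m:
        elems = record(elems)
    else:
        m = 7
    if value > depth and depth <= 35:
        value = w
    value += 25 % 23
    value *= 27 * w
    return gain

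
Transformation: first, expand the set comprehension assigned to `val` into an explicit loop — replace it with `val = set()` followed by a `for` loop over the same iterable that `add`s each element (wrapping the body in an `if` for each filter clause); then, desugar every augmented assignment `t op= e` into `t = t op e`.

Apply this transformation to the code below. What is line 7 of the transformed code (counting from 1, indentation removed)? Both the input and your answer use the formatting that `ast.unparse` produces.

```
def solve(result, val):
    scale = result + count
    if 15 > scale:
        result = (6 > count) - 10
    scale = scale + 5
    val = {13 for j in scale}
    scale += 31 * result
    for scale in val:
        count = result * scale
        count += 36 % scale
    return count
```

for j in scale:

Transformed code:
def solve(result, val):
    scale = result + count
    if 15 > scale:
        result = (6 > count) - 10
    scale = scale + 5
    val = set()
    for j in scale:
        val.add(13)
    scale = scale + 31 * result
    for scale in val:
        count = result * scale
        count = count + 36 % scale
    return count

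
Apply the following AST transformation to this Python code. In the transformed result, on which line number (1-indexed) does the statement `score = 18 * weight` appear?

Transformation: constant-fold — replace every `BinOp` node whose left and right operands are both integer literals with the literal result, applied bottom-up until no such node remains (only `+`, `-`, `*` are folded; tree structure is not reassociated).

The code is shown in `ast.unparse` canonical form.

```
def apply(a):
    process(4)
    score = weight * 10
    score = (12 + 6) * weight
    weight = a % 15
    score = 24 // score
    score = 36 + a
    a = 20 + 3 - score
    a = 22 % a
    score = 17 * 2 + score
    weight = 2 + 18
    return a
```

Transformed code:
def apply(a):
    process(4)
    score = weight * 10
    score = 18 * weight
    weight = a % 15
    score = 24 // score
    score = 36 + a
    a = 23 - score
    a = 22 % a
    score = 34 + score
    weight = 20
    return a

4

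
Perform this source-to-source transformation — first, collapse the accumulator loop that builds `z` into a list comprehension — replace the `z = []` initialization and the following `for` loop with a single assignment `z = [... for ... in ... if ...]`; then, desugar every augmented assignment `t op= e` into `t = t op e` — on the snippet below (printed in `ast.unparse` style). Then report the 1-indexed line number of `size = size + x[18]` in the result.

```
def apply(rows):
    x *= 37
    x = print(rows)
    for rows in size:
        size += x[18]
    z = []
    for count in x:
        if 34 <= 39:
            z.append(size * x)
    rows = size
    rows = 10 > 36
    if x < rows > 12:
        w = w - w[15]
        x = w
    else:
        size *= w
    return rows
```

5

Transformed code:
def apply(rows):
    x = x * 37
    x = print(rows)
    for rows in size:
        size = size + x[18]
    z = [size * x for count in x if 34 <= 39]
    rows = size
    rows = 10 > 36
    if x < rows > 12:
        w = w - w[15]
        x = w
    else:
        size = size * w
    return rows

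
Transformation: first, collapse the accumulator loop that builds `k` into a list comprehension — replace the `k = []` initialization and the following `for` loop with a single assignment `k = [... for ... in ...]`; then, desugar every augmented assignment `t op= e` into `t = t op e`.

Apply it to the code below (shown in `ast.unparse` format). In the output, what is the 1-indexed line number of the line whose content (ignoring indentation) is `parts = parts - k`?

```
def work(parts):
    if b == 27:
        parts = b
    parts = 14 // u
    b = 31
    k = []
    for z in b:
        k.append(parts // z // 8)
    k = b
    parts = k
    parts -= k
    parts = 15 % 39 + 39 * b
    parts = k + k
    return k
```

9

Transformed code:
def work(parts):
    if b == 27:
        parts = b
    parts = 14 // u
    b = 31
    k = [parts // z // 8 for z in b]
    k = b
    parts = k
    parts = parts - k
    parts = 15 % 39 + 39 * b
    parts = k + k
    return k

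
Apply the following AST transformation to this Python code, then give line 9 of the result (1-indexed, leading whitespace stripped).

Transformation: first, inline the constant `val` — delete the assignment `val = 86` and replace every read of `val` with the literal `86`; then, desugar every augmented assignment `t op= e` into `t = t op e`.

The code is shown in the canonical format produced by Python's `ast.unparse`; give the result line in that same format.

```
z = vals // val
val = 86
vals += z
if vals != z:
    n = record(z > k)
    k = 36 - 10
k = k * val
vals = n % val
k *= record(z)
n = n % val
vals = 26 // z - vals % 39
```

n = n % 86

Transformed code:
z = vals // 86
vals = vals + z
if vals != z:
    n = record(z > k)
    k = 36 - 10
k = k * 86
vals = n % 86
k = k * record(z)
n = n % 86
vals = 26 // z - vals % 39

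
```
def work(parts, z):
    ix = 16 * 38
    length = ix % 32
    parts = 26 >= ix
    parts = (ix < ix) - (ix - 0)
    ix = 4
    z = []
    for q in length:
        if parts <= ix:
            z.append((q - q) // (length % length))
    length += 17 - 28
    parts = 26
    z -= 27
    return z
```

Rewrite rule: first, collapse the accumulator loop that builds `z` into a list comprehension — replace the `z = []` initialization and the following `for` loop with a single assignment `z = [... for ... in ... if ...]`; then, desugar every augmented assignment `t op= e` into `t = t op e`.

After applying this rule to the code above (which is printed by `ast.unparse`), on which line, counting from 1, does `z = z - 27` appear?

Transformed code:
def work(parts, z):
    ix = 16 * 38
    length = ix % 32
    parts = 26 >= ix
    parts = (ix < ix) - (ix - 0)
    ix = 4
    z = [(q - q) // (length % length) for q in length if parts <= ix]
    length = length + (17 - 28)
    parts = 26
    z = z - 27
    return z

10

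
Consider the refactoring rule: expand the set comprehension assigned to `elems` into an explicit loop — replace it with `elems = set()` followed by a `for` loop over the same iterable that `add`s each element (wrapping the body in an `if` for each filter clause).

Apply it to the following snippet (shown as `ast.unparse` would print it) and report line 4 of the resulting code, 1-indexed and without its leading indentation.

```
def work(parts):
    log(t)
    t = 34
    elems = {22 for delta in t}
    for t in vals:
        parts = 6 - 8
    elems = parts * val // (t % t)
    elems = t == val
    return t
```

elems = set()

Transformed code:
def work(parts):
    log(t)
    t = 34
    elems = set()
    for delta in t:
        elems.add(22)
    for t in vals:
        parts = 6 - 8
    elems = parts * val // (t % t)
    elems = t == val
    return t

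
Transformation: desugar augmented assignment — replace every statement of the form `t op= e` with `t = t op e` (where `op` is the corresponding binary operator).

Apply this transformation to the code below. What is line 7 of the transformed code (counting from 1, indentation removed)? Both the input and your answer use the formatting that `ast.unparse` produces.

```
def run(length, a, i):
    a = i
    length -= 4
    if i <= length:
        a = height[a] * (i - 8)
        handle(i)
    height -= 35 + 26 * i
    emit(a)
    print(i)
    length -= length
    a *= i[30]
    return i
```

height = height - (35 + 26 * i)

Transformed code:
def run(length, a, i):
    a = i
    length = length - 4
    if i <= length:
        a = height[a] * (i - 8)
        handle(i)
    height = height - (35 + 26 * i)
    emit(a)
    print(i)
    length = length - length
    a = a * i[30]
    return i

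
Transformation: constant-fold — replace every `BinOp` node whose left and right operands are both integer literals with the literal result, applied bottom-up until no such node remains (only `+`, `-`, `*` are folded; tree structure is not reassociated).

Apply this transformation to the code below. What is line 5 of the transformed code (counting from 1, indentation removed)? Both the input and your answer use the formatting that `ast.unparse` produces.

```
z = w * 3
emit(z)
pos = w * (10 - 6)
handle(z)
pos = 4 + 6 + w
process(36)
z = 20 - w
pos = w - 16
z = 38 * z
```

pos = 10 + w

Transformed code:
z = w * 3
emit(z)
pos = w * 4
handle(z)
pos = 10 + w
process(36)
z = 20 - w
pos = w - 16
z = 38 * z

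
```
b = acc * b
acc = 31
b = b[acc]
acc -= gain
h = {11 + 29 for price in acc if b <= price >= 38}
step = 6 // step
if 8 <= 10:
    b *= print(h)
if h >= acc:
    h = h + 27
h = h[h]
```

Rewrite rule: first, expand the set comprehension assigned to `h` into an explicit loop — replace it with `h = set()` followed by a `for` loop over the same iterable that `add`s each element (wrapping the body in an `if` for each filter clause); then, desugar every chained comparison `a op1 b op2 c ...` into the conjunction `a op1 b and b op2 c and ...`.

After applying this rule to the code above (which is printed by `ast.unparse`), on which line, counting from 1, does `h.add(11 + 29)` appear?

Transformed code:
b = acc * b
acc = 31
b = b[acc]
acc -= gain
h = set()
for price in acc:
    if b <= price and price >= 38:
        h.add(11 + 29)
step = 6 // step
if 8 <= 10:
    b *= print(h)
if h >= acc:
    h = h + 27
h = h[h]

8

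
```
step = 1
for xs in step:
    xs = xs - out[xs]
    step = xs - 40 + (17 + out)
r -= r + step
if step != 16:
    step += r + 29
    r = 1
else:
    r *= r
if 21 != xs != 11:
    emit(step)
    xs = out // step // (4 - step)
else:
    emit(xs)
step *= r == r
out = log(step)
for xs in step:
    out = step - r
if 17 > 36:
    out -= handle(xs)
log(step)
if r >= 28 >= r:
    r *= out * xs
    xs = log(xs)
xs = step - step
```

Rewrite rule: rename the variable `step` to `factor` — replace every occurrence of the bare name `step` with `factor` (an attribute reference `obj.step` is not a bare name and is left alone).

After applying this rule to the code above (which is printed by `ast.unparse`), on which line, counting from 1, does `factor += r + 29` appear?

Transformed code:
factor = 1
for xs in factor:
    xs = xs - out[xs]
    factor = xs - 40 + (17 + out)
r -= r + factor
if factor != 16:
    factor += r + 29
    r = 1
else:
    r *= r
if 21 != xs != 11:
    emit(factor)
    xs = out // factor // (4 - factor)
else:
    emit(xs)
factor *= r == r
out = log(factor)
for xs in factor:
    out = factor - r
if 17 > 36:
    out -= handle(xs)
log(factor)
if r >= 28 >= r:
    r *= out * xs
    xs = log(xs)
xs = factor - factor

7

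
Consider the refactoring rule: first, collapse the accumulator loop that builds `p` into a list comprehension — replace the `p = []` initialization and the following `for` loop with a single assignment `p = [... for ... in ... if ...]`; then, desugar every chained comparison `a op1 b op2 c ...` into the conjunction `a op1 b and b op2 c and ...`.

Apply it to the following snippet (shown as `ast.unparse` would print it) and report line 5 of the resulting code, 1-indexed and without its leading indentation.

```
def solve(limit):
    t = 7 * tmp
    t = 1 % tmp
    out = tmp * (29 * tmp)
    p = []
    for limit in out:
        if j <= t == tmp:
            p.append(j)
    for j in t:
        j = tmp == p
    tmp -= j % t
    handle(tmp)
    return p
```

p = [j for limit in out if j <= t and t == tmp]

Transformed code:
def solve(limit):
    t = 7 * tmp
    t = 1 % tmp
    out = tmp * (29 * tmp)
    p = [j for limit in out if j <= t and t == tmp]
    for j in t:
        j = tmp == p
    tmp -= j % t
    handle(tmp)
    return p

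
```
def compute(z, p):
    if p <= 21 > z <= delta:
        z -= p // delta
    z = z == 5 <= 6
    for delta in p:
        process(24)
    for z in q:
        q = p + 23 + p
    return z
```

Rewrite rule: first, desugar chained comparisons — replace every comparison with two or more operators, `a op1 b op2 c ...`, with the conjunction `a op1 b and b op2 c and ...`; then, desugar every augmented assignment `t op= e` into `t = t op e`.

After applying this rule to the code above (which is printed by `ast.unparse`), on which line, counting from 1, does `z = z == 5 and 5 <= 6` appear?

Transformed code:
def compute(z, p):
    if p <= 21 and 21 > z and (z <= delta):
        z = z - p // delta
    z = z == 5 and 5 <= 6
    for delta in p:
        process(24)
    for z in q:
        q = p + 23 + p
    return z

4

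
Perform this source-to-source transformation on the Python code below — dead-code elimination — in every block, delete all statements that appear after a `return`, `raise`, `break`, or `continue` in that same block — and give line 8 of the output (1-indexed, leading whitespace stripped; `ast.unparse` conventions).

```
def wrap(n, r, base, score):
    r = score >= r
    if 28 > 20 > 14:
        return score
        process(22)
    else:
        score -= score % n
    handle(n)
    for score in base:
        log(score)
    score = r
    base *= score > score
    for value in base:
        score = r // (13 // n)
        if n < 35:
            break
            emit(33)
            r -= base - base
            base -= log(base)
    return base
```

Transformed code:
def wrap(n, r, base, score):
    r = score >= r
    if 28 > 20 > 14:
        return score
    else:
        score -= score % n
    handle(n)
    for score in base:
        log(score)
    score = r
    base *= score > score
    for value in base:
        score = r // (13 // n)
        if n < 35:
            break
    return base

for score in base:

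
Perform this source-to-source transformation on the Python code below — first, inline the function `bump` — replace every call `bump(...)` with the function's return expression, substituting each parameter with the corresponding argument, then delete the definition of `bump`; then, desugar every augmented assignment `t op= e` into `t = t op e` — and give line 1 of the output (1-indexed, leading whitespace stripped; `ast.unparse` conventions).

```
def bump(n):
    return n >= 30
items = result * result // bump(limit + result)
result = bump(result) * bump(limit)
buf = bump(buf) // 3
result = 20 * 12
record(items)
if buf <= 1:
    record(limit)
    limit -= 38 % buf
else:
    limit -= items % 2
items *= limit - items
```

Transformed code:
items = result * result // (limit + result >= 30)
result = (result >= 30) * (limit >= 30)
buf = (buf >= 30) // 3
result = 20 * 12
record(items)
if buf <= 1:
    record(limit)
    limit = limit - 38 % buf
else:
    limit = limit - items % 2
items = items * (limit - items)

items = result * result // (limit + result >= 30)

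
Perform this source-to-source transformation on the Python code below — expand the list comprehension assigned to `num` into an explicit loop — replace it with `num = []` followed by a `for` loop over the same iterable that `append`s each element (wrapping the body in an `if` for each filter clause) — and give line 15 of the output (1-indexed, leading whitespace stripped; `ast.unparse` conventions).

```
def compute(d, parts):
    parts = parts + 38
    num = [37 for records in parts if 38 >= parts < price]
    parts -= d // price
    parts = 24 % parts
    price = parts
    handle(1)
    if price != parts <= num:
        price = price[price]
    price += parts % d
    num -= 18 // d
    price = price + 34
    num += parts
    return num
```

Transformed code:
def compute(d, parts):
    parts = parts + 38
    num = []
    for records in parts:
        if 38 >= parts < price:
            num.append(37)
    parts -= d // price
    parts = 24 % parts
    price = parts
    handle(1)
    if price != parts <= num:
        price = price[price]
    price += parts % d
    num -= 18 // d
    price = price + 34
    num += parts
    return num

price = price + 34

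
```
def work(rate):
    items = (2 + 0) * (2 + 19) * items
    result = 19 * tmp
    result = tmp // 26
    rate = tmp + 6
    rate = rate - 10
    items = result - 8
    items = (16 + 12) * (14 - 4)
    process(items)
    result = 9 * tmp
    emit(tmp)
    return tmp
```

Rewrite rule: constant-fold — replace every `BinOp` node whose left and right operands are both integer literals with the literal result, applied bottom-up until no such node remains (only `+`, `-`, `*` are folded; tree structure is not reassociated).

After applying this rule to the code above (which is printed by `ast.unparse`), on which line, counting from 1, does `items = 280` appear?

Transformed code:
def work(rate):
    items = 42 * items
    result = 19 * tmp
    result = tmp // 26
    rate = tmp + 6
    rate = rate - 10
    items = result - 8
    items = 280
    process(items)
    result = 9 * tmp
    emit(tmp)
    return tmp

8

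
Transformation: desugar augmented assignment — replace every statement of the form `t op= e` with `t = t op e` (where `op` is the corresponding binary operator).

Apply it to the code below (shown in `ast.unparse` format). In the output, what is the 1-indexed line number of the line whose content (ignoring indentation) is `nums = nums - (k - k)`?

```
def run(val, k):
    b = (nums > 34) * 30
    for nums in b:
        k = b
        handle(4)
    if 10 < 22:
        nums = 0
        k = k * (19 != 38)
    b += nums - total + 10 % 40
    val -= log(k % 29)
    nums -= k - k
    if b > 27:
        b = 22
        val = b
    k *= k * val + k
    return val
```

Transformed code:
def run(val, k):
    b = (nums > 34) * 30
    for nums in b:
        k = b
        handle(4)
    if 10 < 22:
        nums = 0
        k = k * (19 != 38)
    b = b + (nums - total + 10 % 40)
    val = val - log(k % 29)
    nums = nums - (k - k)
    if b > 27:
        b = 22
        val = b
    k = k * (k * val + k)
    return val

11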